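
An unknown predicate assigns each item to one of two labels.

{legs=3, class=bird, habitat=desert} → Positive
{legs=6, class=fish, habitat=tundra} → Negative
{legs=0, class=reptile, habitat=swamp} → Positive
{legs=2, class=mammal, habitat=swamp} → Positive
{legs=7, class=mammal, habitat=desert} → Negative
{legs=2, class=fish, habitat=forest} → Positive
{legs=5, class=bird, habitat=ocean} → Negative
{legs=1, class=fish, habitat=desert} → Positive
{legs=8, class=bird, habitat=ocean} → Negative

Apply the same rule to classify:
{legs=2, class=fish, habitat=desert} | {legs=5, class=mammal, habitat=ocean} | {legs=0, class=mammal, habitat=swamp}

Positive, Negative, Positive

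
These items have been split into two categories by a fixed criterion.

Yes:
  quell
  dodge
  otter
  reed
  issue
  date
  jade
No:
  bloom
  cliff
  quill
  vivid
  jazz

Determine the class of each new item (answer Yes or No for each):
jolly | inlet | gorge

Looking at the examples, the only property every 'Yes' case has and every 'No' case lacks is: contains 'e'.
jolly → no 'e' → No. inlet → has 'e' → Yes. gorge → has 'e' → Yes.

No, Yes, Yes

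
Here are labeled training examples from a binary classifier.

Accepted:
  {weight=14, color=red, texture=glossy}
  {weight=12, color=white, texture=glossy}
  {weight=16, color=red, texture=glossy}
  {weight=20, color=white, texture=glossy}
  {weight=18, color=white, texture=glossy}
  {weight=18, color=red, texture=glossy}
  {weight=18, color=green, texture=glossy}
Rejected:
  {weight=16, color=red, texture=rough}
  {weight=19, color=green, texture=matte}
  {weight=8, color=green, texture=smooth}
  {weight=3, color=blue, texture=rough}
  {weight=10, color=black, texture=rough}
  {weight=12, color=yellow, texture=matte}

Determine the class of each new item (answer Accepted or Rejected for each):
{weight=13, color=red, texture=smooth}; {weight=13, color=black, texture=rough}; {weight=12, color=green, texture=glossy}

Rejected, Rejected, Accepted

The pattern is that an item is 'Accepted' exactly when: texture is glossy.
{weight=13, color=red, texture=smooth}: Rejected (texture is smooth). {weight=13, color=black, texture=rough}: Rejected (texture is rough). {weight=12, color=green, texture=glossy}: Accepted (texture is glossy).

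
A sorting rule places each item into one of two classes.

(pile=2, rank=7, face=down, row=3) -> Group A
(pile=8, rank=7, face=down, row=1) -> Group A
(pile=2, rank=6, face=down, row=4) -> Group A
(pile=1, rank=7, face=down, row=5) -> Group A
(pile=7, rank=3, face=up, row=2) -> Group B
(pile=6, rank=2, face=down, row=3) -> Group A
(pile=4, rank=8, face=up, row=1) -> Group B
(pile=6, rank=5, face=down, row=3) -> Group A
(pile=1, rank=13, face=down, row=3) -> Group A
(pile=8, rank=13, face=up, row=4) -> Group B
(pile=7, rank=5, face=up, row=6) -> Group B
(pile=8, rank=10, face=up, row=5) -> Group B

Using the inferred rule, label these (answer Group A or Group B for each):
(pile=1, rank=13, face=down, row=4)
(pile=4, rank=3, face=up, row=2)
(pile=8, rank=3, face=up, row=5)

'Group A' ⟺ face is down.
(pile=1, rank=13, face=down, row=4) → face is down → Group A.
(pile=4, rank=3, face=up, row=2) → face is up → Group B.
(pile=8, rank=3, face=up, row=5) → face is up → Group B.

Group A, Group B, Group B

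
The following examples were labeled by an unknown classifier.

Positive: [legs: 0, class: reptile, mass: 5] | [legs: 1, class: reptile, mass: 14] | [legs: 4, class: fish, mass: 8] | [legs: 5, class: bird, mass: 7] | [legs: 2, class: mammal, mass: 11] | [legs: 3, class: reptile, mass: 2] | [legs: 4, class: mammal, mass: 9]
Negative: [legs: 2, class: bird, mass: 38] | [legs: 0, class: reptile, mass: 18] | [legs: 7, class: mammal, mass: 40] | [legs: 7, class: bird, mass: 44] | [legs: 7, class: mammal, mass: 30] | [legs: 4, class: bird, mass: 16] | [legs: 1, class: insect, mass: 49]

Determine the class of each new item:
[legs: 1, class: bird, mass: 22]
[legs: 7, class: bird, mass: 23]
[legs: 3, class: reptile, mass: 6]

Negative, Negative, Positive

The distinguishing property — mass ≤ 14 — holds for all the 'Positive' cases and none of the 'Negative' cases.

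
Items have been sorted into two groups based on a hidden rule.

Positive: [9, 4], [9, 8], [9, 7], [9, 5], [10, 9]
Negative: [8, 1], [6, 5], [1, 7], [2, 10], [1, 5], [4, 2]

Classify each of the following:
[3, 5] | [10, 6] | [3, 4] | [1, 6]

Negative, Positive, Negative, Negative

The simplest hypothesis consistent with all the labels is: sum ≥ 13.
[3, 5]: 3+5 = 8, doesn't qualify → Negative. [10, 6]: 10+6 = 16, meets the rule → Positive. [3, 4]: 3+4 = 7, doesn't qualify → Negative. [1, 6]: 1+6 = 7, doesn't qualify → Negative.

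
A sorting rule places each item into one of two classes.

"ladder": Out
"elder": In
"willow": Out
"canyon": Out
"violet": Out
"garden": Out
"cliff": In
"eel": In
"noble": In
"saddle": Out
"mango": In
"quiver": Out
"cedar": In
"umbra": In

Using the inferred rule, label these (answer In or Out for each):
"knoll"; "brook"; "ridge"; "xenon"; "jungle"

The distinguishing property — odd length — holds for all the 'In' cases and none of the 'Out' cases.

In, In, In, In, Out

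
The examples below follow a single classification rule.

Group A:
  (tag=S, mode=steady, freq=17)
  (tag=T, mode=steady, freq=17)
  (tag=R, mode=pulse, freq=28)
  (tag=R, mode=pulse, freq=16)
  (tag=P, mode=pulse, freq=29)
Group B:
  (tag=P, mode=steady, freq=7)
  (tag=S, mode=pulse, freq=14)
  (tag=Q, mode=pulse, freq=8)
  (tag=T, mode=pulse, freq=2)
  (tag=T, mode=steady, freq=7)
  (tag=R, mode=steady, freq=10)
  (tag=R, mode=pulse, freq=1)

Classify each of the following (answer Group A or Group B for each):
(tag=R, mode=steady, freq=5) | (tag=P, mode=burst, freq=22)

Group B, Group A

'Group A' ⟺ freq ≥ 16.
Group B: (tag=R, mode=steady, freq=5), since freq = 5. Group A: (tag=P, mode=burst, freq=22), since freq = 22.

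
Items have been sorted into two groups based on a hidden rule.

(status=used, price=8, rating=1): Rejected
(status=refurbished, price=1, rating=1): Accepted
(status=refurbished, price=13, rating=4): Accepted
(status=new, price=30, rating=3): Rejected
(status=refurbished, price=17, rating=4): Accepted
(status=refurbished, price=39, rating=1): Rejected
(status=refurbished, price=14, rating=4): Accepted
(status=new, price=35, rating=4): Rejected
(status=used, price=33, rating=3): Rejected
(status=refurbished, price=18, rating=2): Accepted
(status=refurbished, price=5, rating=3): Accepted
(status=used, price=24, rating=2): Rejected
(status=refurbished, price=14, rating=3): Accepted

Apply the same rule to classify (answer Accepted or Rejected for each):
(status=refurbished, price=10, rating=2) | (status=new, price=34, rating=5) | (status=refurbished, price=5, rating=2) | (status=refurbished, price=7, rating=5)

The rule appears to be: status is refurbished AND price ≤ 18.
(status=refurbished, price=10, rating=2): Accepted (status is refurbished, price = 10).
(status=new, price=34, rating=5): Rejected (status is new, price = 34).
(status=refurbished, price=5, rating=2): Accepted (status is refurbished, price = 5).
(status=refurbished, price=7, rating=5): Accepted (status is refurbished, price = 7).

Accepted, Rejected, Accepted, Accepted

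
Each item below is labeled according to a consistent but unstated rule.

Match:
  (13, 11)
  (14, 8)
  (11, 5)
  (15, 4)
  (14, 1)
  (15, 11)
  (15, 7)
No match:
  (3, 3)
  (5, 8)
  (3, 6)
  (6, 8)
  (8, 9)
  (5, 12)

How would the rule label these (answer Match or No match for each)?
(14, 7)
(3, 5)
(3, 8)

Match, No match, No match

The common property of the 'Match' items is: first > second. No 'No match' item has it.
(14, 7) → 14 > 7 → Match. (3, 5) → 3 < 5 → No match. (3, 8) → 3 < 8 → No match.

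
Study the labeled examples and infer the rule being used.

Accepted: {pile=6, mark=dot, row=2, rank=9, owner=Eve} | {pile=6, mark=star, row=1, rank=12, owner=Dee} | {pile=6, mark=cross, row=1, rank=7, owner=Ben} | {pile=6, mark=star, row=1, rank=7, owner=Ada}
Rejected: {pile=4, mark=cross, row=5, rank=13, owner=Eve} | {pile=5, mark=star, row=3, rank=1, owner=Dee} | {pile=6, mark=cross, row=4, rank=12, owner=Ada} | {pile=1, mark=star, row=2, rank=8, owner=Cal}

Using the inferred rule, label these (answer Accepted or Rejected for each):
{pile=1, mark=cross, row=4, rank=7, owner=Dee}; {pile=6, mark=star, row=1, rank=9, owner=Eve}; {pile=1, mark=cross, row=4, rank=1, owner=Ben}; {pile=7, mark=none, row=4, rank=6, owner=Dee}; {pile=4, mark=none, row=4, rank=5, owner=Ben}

The classifier is using: row ≤ 2 AND pile = 6.
{pile=1, mark=cross, row=4, rank=7, owner=Dee} — row = 4, pile = 1, hence Rejected.
{pile=6, mark=star, row=1, rank=9, owner=Eve} — row = 1, pile = 6, hence Accepted.
{pile=1, mark=cross, row=4, rank=1, owner=Ben} — row = 4, pile = 1, hence Rejected.
{pile=7, mark=none, row=4, rank=6, owner=Dee} — row = 4, pile = 7, hence Rejected.
{pile=4, mark=none, row=4, rank=5, owner=Ben} — row = 4, pile = 4, hence Rejected.

Rejected, Accepted, Rejected, Rejected, Rejected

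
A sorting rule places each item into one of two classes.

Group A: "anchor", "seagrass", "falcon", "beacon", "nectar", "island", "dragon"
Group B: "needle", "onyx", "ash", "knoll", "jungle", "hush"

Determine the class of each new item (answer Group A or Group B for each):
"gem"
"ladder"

Group B, Group A

All 'Group A' examples share one property — even length AND contains 'a' — and every 'Group B' example lacks it.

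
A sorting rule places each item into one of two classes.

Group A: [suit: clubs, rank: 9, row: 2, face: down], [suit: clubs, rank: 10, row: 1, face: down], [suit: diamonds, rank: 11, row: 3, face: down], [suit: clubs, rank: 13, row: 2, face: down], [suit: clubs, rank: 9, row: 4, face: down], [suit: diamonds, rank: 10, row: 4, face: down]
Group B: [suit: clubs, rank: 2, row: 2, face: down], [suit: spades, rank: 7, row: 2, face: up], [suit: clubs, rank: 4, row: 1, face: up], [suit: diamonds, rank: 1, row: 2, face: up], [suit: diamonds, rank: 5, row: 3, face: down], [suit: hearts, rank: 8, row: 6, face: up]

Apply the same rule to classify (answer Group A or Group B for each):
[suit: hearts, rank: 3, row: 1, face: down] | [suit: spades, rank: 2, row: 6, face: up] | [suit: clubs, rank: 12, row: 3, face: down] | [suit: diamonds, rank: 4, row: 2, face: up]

Group B, Group B, Group A, Group B

'Group A' ⟺ rank ≥ 9.
[suit: hearts, rank: 3, row: 1, face: down] — rank = 3, hence Group B.
[suit: spades, rank: 2, row: 6, face: up] — rank = 2, hence Group B.
[suit: clubs, rank: 12, row: 3, face: down] — rank = 12, hence Group A.
[suit: diamonds, rank: 4, row: 2, face: up] — rank = 4, hence Group B.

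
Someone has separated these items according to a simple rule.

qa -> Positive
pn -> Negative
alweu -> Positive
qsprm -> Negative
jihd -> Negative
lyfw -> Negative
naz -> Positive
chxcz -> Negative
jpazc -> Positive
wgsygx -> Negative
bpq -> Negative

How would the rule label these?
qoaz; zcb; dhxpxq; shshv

Looking at the examples, the only property every 'Positive' case has and every 'Negative' case lacks is: contains 'a'.
Positive: qoaz, since has 'a'. Negative: zcb, since no 'a'. Negative: dhxpxq, since no 'a'. Negative: shshv, since no 'a'.

Positive, Negative, Negative, Negative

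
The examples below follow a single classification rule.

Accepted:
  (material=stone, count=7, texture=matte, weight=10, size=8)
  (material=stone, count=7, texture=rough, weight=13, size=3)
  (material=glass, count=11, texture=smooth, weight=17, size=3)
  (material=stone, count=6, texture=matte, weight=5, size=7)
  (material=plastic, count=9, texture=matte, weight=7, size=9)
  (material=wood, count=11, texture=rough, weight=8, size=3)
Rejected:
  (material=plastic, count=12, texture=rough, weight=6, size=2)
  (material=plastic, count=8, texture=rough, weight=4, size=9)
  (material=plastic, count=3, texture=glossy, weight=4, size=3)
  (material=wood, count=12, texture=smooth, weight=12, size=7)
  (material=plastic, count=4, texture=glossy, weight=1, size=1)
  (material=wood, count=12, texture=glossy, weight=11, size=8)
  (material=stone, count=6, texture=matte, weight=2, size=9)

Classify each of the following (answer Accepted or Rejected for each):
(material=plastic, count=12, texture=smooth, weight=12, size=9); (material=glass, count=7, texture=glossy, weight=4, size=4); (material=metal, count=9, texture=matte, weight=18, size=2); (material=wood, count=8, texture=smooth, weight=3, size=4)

The common property of the 'Accepted' items is: count ≤ 11 AND weight ≥ 5. No 'Rejected' item has it.

Rejected, Rejected, Accepted, Rejected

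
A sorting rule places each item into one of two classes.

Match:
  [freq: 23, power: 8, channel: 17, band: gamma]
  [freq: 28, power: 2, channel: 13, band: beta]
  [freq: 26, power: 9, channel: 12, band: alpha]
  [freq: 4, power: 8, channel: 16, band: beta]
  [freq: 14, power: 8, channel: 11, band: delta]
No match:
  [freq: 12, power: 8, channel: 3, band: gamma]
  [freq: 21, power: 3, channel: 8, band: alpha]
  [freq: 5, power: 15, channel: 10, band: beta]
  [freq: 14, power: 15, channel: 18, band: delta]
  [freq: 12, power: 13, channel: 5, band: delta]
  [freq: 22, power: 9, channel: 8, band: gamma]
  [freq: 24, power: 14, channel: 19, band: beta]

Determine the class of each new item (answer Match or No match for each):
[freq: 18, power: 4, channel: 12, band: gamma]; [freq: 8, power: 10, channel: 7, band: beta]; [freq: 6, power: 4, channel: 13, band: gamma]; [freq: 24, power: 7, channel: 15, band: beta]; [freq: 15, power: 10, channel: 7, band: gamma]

Match, No match, Match, Match, No match

A rule that fits every label: channel ≥ 10 AND power ≤ 9 — true of each 'Match' example, false of each 'No match' one.
Match: [freq: 18, power: 4, channel: 12, band: gamma], since channel = 12, power = 4.
No match: [freq: 8, power: 10, channel: 7, band: beta], since channel = 7, power = 10.
Match: [freq: 6, power: 4, channel: 13, band: gamma], since channel = 13, power = 4.
Match: [freq: 24, power: 7, channel: 15, band: beta], since channel = 15, power = 7.
No match: [freq: 15, power: 10, channel: 7, band: gamma], since channel = 7, power = 10.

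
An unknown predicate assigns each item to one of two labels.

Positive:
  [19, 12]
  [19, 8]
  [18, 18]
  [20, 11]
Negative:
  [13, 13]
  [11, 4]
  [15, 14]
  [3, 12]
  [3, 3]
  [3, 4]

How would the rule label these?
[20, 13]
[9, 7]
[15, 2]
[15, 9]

Positive, Negative, Negative, Negative

All 'Positive' examples share one property — first ≥ 18 — and every 'Negative' example lacks it.
[20, 13]: first 20 — matches, so Positive.
[9, 7]: first 9 — lacks this property, so Negative.
[15, 2]: first 15 — lacks this property, so Negative.
[15, 9]: first 15 — lacks this property, so Negative.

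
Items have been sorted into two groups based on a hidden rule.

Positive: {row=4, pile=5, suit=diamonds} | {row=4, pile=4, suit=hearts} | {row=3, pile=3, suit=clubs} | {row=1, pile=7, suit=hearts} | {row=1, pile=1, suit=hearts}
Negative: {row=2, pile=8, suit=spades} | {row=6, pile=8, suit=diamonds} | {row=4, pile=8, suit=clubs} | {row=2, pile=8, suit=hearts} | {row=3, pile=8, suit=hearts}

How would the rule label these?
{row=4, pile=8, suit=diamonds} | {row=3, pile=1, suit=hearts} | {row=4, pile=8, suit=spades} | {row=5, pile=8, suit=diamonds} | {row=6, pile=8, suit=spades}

'Positive' ⟺ pile ≤ 7.
Negative: {row=4, pile=8, suit=diamonds}, since pile = 8. Positive: {row=3, pile=1, suit=hearts}, since pile = 1. Negative: {row=4, pile=8, suit=spades}, since pile = 8. Negative: {row=5, pile=8, suit=diamonds}, since pile = 8. Negative: {row=6, pile=8, suit=spades}, since pile = 8.

Negative, Positive, Negative, Negative, Negative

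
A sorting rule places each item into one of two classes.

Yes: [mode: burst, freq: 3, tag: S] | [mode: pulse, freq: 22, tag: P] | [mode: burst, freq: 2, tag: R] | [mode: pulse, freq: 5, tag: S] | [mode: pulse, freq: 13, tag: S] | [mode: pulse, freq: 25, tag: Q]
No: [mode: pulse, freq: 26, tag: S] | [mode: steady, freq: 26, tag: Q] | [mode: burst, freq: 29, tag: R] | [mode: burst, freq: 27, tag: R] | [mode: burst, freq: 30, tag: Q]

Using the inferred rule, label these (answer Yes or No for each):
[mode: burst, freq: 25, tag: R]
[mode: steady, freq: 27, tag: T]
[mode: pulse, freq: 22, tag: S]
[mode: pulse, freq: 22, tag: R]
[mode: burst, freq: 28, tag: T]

Yes, No, Yes, Yes, No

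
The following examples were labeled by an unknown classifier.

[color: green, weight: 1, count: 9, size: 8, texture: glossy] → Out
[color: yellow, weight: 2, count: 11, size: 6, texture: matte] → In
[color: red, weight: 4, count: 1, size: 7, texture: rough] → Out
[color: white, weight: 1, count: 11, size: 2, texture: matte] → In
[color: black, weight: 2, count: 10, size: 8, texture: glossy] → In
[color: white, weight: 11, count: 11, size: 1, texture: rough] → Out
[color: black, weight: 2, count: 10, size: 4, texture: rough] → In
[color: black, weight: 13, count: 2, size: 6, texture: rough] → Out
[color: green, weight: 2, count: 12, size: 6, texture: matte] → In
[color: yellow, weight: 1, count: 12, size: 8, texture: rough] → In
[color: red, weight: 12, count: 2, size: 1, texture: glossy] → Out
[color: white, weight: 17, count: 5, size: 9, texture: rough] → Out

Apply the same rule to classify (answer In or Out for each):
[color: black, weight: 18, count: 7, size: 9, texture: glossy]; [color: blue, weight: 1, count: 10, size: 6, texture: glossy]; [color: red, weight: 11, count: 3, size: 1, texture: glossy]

Out, In, Out

The rule appears to be: count ≥ 10 AND size ≥ 2.
[color: black, weight: 18, count: 7, size: 9, texture: glossy]: count = 7, size = 9, fails this test → Out. [color: blue, weight: 1, count: 10, size: 6, texture: glossy]: count = 10, size = 6, meets the rule → In. [color: red, weight: 11, count: 3, size: 1, texture: glossy]: count = 3, size = 1, fails this test → Out.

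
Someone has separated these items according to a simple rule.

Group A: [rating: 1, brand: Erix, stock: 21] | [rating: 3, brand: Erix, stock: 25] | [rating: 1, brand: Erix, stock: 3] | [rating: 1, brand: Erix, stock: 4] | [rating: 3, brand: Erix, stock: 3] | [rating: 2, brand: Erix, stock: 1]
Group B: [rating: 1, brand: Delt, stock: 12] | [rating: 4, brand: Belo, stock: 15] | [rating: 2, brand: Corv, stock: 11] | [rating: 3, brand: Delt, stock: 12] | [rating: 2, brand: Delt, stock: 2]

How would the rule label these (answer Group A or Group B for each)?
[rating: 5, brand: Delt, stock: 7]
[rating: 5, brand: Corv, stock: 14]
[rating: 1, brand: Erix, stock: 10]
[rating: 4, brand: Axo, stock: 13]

Every 'Group A' example satisfies: brand is Erix. None of the 'Group B' examples do.

Group B, Group B, Group A, Group B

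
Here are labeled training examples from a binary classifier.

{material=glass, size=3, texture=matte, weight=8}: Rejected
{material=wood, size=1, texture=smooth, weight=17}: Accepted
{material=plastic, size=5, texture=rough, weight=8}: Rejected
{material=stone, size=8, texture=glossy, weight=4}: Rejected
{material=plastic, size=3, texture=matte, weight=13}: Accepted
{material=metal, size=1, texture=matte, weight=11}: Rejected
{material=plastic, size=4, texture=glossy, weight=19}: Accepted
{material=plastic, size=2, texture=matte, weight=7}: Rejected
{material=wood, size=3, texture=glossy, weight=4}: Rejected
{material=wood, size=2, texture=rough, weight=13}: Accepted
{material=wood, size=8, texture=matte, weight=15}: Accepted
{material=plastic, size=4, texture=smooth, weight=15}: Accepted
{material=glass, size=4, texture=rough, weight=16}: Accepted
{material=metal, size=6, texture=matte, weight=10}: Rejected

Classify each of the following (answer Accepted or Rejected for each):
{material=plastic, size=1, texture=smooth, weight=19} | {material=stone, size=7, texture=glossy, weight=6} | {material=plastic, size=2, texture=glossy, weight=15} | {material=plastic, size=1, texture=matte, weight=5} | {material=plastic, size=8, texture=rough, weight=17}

Accepted, Rejected, Accepted, Rejected, Accepted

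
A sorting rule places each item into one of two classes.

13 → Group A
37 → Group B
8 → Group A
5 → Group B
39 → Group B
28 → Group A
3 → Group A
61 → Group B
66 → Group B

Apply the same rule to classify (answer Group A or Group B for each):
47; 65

'Group A' ⟺ ≡ 3 (mod 5).
47: 47 mod 5 = 2, does not fit → Group B. 65: 65 mod 5 = 0, does not fit → Group B.

Group B, Group B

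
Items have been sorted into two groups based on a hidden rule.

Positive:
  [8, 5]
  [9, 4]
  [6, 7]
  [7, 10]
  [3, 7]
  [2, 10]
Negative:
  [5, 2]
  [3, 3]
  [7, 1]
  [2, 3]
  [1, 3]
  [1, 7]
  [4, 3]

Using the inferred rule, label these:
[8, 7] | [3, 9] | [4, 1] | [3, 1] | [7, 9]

Every 'Positive' example satisfies: sum ≥ 10. None of the 'Negative' examples do.

Positive, Positive, Negative, Negative, Positive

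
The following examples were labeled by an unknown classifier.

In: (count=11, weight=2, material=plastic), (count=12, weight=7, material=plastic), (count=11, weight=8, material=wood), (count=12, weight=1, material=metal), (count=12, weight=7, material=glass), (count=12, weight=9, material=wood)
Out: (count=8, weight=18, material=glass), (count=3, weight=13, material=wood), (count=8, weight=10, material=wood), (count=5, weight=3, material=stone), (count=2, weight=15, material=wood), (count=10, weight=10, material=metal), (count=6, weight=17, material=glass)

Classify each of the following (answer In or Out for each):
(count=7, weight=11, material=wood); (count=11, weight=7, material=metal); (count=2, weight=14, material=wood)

Out, In, Out

All 'In' examples share one property — count ≥ 11 — and every 'Out' example lacks it.
(count=7, weight=11, material=wood) — count = 7, hence Out.
(count=11, weight=7, material=metal) — count = 11, hence In.
(count=2, weight=14, material=wood) — count = 2, hence Out.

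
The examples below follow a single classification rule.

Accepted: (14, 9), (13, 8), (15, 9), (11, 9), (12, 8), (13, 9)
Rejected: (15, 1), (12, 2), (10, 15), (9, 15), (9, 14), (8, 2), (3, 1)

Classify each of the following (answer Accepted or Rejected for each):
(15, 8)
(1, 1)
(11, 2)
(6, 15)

Accepted, Rejected, Rejected, Rejected

The classifier is using: first > second AND sum ≥ 20.
(15, 8) — 15 > 8, 15+8 = 23, hence Accepted. (1, 1) — 1 = 1, 1+1 = 2, hence Rejected. (11, 2) — 11 > 2, 11+2 = 13, hence Rejected. (6, 15) — 6 < 15, 6+15 = 21, hence Rejected.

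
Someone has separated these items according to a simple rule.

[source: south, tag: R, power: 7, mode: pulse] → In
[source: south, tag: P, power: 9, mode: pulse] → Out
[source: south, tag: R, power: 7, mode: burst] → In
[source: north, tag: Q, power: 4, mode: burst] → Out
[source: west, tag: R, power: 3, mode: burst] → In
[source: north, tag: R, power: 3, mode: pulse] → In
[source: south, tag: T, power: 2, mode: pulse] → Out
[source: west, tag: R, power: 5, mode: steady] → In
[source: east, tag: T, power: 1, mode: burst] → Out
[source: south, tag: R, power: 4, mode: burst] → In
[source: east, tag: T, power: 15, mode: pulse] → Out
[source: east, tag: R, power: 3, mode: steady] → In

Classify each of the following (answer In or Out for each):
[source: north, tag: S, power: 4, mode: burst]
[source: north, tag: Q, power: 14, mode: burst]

Out, Out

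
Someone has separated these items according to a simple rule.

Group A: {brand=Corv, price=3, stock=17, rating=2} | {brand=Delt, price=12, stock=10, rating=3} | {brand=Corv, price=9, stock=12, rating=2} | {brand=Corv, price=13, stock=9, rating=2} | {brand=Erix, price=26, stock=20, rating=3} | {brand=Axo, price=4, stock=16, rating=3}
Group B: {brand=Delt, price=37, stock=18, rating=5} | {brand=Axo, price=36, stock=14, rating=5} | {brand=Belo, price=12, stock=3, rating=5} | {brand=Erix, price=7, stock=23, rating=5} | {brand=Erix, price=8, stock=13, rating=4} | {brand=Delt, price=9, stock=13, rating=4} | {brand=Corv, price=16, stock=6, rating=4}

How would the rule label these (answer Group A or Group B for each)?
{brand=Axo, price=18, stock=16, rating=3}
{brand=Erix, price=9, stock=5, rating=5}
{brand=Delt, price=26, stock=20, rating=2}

The rule appears to be: rating ≤ 3.
{brand=Axo, price=18, stock=16, rating=3}: Group A (rating = 3). {brand=Erix, price=9, stock=5, rating=5}: Group B (rating = 5). {brand=Delt, price=26, stock=20, rating=2}: Group A (rating = 2).

Group A, Group B, Group A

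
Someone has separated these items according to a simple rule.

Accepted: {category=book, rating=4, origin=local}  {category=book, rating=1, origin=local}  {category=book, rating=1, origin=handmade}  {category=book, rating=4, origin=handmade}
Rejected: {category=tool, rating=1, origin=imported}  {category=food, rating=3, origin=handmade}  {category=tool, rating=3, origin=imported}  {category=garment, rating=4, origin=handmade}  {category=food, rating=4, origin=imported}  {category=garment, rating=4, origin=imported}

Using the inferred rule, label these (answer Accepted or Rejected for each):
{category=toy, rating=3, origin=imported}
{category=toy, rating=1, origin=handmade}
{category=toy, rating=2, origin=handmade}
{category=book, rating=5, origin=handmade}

The simplest hypothesis consistent with all the labels is: category is book.

Rejected, Rejected, Rejected, Accepted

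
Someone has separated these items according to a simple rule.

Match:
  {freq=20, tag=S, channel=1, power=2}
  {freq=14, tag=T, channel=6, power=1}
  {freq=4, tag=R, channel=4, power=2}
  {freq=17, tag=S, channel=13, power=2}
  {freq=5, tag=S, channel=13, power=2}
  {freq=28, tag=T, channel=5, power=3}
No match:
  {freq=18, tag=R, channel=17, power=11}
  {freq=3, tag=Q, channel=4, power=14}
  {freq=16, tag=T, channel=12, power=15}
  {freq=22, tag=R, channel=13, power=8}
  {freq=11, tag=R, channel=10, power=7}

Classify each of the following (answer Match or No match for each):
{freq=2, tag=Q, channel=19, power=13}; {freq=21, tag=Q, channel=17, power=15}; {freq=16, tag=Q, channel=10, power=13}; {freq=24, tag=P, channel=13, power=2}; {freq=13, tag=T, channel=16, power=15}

The classifier is using: power ≤ 3.
No match: {freq=2, tag=Q, channel=19, power=13}, since power = 13. No match: {freq=21, tag=Q, channel=17, power=15}, since power = 15. No match: {freq=16, tag=Q, channel=10, power=13}, since power = 13. Match: {freq=24, tag=P, channel=13, power=2}, since power = 2. No match: {freq=13, tag=T, channel=16, power=15}, since power = 15.

No match, No match, No match, Match, No match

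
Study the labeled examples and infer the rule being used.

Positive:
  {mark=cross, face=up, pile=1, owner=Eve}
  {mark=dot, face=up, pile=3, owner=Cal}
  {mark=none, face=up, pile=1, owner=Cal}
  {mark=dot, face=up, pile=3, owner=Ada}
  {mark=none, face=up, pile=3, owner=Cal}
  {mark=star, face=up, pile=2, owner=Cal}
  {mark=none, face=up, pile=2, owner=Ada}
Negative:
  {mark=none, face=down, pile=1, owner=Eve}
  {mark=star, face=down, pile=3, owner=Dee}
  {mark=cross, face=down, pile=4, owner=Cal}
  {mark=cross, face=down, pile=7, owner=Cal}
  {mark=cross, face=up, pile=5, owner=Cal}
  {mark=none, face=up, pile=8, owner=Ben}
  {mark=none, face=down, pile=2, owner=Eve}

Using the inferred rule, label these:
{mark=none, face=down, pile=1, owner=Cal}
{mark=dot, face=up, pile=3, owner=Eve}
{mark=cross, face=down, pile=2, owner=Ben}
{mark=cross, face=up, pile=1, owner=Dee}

Negative, Positive, Negative, Positive

All 'Positive' examples share one property — face is up AND pile ≤ 3 — and every 'Negative' example lacks it.
{mark=none, face=down, pile=1, owner=Cal}: face is down, pile = 1, doesn't match → Negative.
{mark=dot, face=up, pile=3, owner=Eve}: face is up, pile = 3, checks out → Positive.
{mark=cross, face=down, pile=2, owner=Ben}: face is down, pile = 2, doesn't match → Negative.
{mark=cross, face=up, pile=1, owner=Dee}: face is up, pile = 1, checks out → Positive.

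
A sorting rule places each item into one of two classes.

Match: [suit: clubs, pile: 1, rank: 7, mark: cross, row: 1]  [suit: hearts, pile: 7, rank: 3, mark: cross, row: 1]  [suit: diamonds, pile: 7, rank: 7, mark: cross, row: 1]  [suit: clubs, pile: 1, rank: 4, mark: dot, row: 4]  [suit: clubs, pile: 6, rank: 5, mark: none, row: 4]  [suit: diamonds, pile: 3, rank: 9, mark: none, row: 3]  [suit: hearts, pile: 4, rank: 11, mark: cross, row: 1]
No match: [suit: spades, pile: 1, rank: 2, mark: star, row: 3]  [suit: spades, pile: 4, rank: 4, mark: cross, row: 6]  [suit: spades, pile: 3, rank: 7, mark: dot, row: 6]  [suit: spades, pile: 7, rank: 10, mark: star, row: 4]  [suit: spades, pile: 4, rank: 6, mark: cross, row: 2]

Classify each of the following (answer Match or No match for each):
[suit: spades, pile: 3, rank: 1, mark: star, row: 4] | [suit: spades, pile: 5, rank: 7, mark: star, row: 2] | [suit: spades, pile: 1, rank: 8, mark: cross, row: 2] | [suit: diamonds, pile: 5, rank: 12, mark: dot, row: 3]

The simplest hypothesis consistent with all the labels is: suit is not spades.

No match, No match, No match, Match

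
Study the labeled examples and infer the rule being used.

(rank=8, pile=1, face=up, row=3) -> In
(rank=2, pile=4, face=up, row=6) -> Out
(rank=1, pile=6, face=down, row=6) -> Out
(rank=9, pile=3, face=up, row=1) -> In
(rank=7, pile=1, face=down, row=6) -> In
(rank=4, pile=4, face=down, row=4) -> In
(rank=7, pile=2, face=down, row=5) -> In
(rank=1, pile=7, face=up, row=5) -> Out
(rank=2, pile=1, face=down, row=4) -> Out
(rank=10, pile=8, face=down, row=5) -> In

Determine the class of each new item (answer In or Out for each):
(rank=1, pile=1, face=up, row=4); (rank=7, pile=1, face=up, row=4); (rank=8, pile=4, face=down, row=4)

Out, In, In

The common property of the 'In' items is: rank ≥ 4. No 'Out' item has it.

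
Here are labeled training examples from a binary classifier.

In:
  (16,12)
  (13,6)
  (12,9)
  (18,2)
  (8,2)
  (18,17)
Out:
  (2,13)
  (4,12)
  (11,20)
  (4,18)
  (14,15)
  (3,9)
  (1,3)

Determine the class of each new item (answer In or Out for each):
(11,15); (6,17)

'In' ⟺ first > second.
(11,15): Out (11 < 15). (6,17): Out (6 < 17).

Out, Out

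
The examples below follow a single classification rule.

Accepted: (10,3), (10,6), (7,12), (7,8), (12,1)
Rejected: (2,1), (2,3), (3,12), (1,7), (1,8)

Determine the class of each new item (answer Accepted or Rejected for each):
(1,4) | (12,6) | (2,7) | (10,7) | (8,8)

Rejected, Accepted, Rejected, Accepted, Accepted

The rule appears to be: first ≥ 6.
(1,4): Rejected (first 1).
(12,6): Accepted (first 12).
(2,7): Rejected (first 2).
(10,7): Accepted (first 10).
(8,8): Accepted (first 8).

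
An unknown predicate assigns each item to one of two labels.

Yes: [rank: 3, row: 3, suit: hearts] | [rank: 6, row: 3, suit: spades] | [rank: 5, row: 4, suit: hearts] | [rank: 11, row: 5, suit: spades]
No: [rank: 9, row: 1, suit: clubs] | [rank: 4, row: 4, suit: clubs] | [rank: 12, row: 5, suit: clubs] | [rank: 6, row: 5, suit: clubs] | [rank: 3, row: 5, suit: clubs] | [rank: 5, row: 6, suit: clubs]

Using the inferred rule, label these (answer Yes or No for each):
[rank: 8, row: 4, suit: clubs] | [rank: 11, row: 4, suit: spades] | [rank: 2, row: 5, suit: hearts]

No, Yes, Yes

Every 'Yes' example satisfies: suit is not clubs. None of the 'No' examples do.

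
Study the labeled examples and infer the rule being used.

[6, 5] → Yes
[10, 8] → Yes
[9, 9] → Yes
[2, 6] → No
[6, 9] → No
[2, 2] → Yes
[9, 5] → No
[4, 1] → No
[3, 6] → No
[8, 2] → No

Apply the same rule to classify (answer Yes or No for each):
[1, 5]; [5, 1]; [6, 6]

No, No, Yes

The common property of the 'Yes' items is: |first − second| ≤ 2. No 'No' item has it.
[1, 5] → |1−5| = 4 → No.
[5, 1] → |5−1| = 4 → No.
[6, 6] → |6−6| = 0 → Yes.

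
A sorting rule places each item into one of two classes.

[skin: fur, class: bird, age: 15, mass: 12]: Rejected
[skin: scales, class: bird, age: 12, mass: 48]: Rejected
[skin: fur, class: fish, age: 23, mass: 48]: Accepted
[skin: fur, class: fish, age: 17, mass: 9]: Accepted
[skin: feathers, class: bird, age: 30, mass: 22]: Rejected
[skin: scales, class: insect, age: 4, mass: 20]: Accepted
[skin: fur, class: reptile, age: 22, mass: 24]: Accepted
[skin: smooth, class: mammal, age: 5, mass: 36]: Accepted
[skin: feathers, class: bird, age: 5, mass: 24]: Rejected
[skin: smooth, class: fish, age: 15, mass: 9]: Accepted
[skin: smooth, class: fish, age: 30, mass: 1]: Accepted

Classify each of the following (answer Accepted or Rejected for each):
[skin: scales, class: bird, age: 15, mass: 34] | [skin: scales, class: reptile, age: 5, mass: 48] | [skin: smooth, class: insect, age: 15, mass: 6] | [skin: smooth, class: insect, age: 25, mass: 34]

Rejected, Accepted, Accepted, Accepted

One predicate separates the groups cleanly: class is not bird.
[skin: scales, class: bird, age: 15, mass: 34]: Rejected (class is bird).
[skin: scales, class: reptile, age: 5, mass: 48]: Accepted (class is reptile).
[skin: smooth, class: insect, age: 15, mass: 6]: Accepted (class is insect).
[skin: smooth, class: insect, age: 25, mass: 34]: Accepted (class is insect).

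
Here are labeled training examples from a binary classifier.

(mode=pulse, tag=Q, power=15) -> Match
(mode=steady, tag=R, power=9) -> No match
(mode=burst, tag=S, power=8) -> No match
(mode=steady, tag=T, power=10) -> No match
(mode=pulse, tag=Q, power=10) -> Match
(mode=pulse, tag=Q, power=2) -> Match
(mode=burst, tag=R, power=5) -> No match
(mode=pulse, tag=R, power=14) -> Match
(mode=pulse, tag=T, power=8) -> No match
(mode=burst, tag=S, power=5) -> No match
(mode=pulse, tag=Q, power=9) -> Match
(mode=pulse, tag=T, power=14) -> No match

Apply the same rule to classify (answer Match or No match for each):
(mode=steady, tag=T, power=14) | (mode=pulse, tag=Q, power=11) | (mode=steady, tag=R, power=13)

No match, Match, No match

The rule appears to be: mode is pulse AND tag is not T.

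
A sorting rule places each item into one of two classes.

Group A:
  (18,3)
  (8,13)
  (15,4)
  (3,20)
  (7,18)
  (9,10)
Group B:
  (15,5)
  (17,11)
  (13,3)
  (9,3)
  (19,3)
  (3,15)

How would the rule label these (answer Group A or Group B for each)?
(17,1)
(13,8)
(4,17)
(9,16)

The classifier is using: sum is odd.
(17,1): 17+1 = 18, lacks this property → Group B. (13,8): 13+8 = 21, passes → Group A. (4,17): 4+17 = 21, passes → Group A. (9,16): 9+16 = 25, passes → Group A.

Group B, Group A, Group A, Group A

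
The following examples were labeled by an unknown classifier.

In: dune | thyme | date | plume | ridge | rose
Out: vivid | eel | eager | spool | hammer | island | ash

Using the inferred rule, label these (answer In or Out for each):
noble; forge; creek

In, In, Out

The simplest hypothesis consistent with all the labels is: ends with 'e'.
noble: ends with 'e', fits → In. forge: ends with 'e', fits → In. creek: ends with 'k', does not fit → Out.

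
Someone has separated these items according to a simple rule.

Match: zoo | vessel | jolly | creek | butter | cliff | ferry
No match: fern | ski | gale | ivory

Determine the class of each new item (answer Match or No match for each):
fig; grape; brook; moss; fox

No match, No match, Match, Match, No match

The classifier is using: has a double letter.
fig: no doubled letter — doesn't match, so No match. grape: no doubled letter — doesn't match, so No match. brook: 'oo' doubled — passes, so Match. moss: 'ss' doubled — passes, so Match. fox: no doubled letter — doesn't match, so No match.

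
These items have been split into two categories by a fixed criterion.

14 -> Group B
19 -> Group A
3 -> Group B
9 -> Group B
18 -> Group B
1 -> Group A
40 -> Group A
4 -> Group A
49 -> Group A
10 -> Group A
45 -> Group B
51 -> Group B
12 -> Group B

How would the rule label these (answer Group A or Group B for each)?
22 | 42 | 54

Group A, Group B, Group B

The simplest hypothesis consistent with all the labels is: ≡ 1 (mod 3).
22: Group A (22 mod 3 = 1). 42: Group B (42 mod 3 = 0). 54: Group B (54 mod 3 = 0).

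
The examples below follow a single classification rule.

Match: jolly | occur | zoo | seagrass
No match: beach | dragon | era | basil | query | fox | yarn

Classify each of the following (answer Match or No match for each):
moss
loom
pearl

'Match' ⟺ has a double letter.
moss: Match ('ss' doubled). loom: Match ('oo' doubled). pearl: No match (no doubled letter).

Match, Match, No match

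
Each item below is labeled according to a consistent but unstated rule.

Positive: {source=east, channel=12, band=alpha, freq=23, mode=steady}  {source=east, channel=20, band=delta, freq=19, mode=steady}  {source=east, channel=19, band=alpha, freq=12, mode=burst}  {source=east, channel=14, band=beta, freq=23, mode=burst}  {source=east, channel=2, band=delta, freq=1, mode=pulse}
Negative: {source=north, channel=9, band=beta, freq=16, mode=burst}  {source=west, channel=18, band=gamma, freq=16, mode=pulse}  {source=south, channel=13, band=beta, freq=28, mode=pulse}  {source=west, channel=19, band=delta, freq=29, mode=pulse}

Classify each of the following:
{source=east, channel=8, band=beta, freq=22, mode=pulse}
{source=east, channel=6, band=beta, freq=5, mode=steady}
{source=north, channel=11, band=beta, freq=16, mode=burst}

Positive, Positive, Negative

Comparing the two groups points to one rule — source is east.
{source=east, channel=8, band=beta, freq=22, mode=pulse} — source is east, hence Positive.
{source=east, channel=6, band=beta, freq=5, mode=steady} — source is east, hence Positive.
{source=north, channel=11, band=beta, freq=16, mode=burst} — source is north, hence Negative.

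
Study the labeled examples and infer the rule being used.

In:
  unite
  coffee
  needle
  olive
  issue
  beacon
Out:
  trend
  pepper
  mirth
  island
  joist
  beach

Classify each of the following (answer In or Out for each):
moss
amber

Out, Out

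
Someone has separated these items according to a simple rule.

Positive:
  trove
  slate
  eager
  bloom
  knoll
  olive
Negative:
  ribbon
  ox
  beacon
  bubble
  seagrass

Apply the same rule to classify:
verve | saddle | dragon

Positive, Negative, Negative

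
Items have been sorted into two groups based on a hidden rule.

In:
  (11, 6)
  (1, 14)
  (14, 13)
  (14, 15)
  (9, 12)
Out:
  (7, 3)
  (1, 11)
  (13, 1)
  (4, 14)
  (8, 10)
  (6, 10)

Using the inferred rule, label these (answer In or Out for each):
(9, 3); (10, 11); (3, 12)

Out, In, In

Comparing the two groups points to one rule — sum is odd.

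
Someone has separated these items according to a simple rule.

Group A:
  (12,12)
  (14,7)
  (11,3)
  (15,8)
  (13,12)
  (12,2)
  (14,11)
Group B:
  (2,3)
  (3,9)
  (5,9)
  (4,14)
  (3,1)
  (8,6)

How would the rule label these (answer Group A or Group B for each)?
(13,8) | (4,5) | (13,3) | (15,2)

Group A, Group B, Group A, Group A

The classifier is using: first ≥ 9.
(13,8): first 13, qualifies → Group A. (4,5): first 4, doesn't match → Group B. (13,3): first 13, qualifies → Group A. (15,2): first 15, qualifies → Group A.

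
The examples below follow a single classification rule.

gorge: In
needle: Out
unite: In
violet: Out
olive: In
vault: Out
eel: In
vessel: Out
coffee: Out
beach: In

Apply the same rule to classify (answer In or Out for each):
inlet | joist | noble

In, Out, In

'In' ⟺ odd length AND contains 'e'.
inlet → length 5, has 'e' → In.
joist → length 5, no 'e' → Out.
noble → length 5, has 'e' → In.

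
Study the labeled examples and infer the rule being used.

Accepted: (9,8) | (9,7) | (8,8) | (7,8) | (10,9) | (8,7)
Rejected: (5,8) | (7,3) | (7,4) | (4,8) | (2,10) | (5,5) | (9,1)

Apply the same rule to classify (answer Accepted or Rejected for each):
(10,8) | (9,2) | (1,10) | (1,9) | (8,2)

Accepted, Rejected, Rejected, Rejected, Rejected

The rule appears to be: sum ≥ 15.
(10,8) — 10+8 = 18, hence Accepted. (9,2) — 9+2 = 11, hence Rejected. (1,10) — 1+10 = 11, hence Rejected. (1,9) — 1+9 = 10, hence Rejected. (8,2) — 8+2 = 10, hence Rejected.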